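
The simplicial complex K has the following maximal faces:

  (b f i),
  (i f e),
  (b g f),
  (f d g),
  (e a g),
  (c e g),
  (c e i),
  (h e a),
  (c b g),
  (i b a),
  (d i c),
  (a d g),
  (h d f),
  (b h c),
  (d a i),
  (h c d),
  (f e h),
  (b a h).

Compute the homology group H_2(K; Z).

Fix the vertex order a < b < c < d < e < f < g < h < i and write every simplex with vertices in increasing order. Then dim K = 2 and the simplices of K are:

  0-simplices (9): a, b, c, d, e, f, g, h, i
  1-simplices (27): ab, ad, ae, ag, ah, ai, bc, bf, bg, bh, bi, cd, ce, cg, ch, ci, df, dg, dh, di, ef, eg, eh, ei, fg, fh, fi
  2-simplices (18): abh, abi, adg, adi, aeg, aeh, bcg, bch, bfg, bfi, cdh, cdi, ceg, cei, dfg, dfh, efh, efi

so the chain groups are C_0 ≅ Z^9, C_1 ≅ Z^27, C_2 ≅ Z^18.

∂_1: C_1 → C_0 maps an edge to its endpoints' difference, ∂[p,q] = q − p.
The 9×27 boundary matrix has rank 8 and Smith normal form diag(1,1,1,1,1,1,1,1).

The boundary map ∂_2: C_2 → C_1 acts by ∂[p,q,r] = [q,r] − [p,r] + [p,q]. For instance
  ∂aeg = eg − ag + ae,
  ∂bcg = cg − bg + bc.
This gives a 27×18 integer matrix of rank 17; reducing to Smith normal form yields diagonal entries (1,1,1,1,1,1,1,1,1,1,1,1,1,1,1,1,1).

From H_k ≅ ker(∂_k) / im(∂_{k+1}) we obtain:

  H_2: rank ker ∂_2 − rank ∂_3 = (18 − 17) − 0 = 1, and there is no ∂_3, so H_2 = Z.

H_2 ≅ Z.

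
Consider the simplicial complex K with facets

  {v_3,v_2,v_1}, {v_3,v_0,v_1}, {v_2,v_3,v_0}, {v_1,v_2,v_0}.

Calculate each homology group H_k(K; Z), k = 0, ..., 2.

H_0 ≅ Z,  H_1 = 0,  H_2 ≅ Z.

We work with the vertex ordering v_0 < v_1 < v_2 < v_3. The simplices of K, each written with vertices in increasing order, are:

  0-simplices (4): [v_0], [v_1], [v_2], [v_3]
  1-simplices (6): [v_0,v_1], [v_0,v_2], [v_0,v_3], [v_1,v_2], [v_1,v_3], [v_2,v_3]
  2-simplices (4): [v_0,v_1,v_2], [v_0,v_1,v_3], [v_0,v_2,v_3], [v_1,v_2,v_3]

giving chain groups C_0 ≅ Z^4, C_1 ≅ Z^6, C_2 ≅ Z^4.

The boundary map ∂_1: C_1 → C_0 is given by ∂[p,q] = [q] − [p]. For instance
  ∂[v_0,v_2] = [v_2] − [v_0].
The resulting 4×6 matrix has rank 3, and its Smith normal form has invariant factors (1,1,1).

Boundary ∂_2: C_2 → C_1 acts by ∂[p,q,r] = [q,r] − [p,r] + [p,q]. For instance
  ∂[v_0,v_1,v_2] = [v_1,v_2] − [v_0,v_2] + [v_0,v_1],
  ∂[v_1,v_2,v_3] = [v_2,v_3] − [v_1,v_3] + [v_1,v_2].
This gives a 6×4 integer matrix of rank 3; reducing to Smith normal form yields diagonal entries (1,1,1).

Reading off H_k = ker ∂_k / im ∂_{k+1}:

  H_0: rank C_0 − rank ∂_1 = 4 − 3 = 1, and the invariant factors of ∂_1 are all 1, so H_0 = Z.
  H_1: rank ker ∂_1 − rank ∂_2 = (6 − 3) − 3 = 0, and the invariant factors of ∂_2 are all 1, so H_1 = 0.
  H_2: rank ker ∂_2 − rank ∂_3 = (4 − 3) − 0 = 1, and there is no ∂_3, so H_2 = Z.

As a check, the Euler characteristic is 4 − 6 + 4 = 2, which agrees with 1 − 0 + 1 = 2.
(K is a triangulation of the 2-sphere S^2.)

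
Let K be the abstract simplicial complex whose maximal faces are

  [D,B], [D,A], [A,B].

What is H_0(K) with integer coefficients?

H_0 ≅ Z.

We work with the vertex ordering A < B < D. The simplices of K, each written with vertices in increasing order, are:

  0-simplices (3): A, B, D
  1-simplices (3): AB, AD, BD

Hence C_0 ≅ Z^3, C_1 ≅ Z^3.

∂_1: C_1 → C_0 is given by ∂[p,q] = [q] − [p]. For instance
  ∂AD = D − A.
The resulting 3×3 matrix has rank 2, and its Smith normal form has invariant factors (1,1).

Reading off H_k = ker ∂_k / im ∂_{k+1}:

  H_0: rank C_0 − rank ∂_1 = 3 − 2 = 1, and the invariant factors of ∂_1 are all 1, so H_0 ≅ Z.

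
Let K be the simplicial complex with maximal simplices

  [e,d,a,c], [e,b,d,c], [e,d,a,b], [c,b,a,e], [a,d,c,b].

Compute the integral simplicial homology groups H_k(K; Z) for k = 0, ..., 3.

We work with the vertex ordering a < b < c < d < e. The simplices of K, each written with vertices in increasing order, are:

  0-simplices (5): a, b, c, d, e
  1-simplices (10): ab, ac, ad, ae, bc, bd, be, cd, ce, de
  2-simplices (10): abc, abd, abe, acd, ace, ade, bcd, bce, bde, cde
  3-simplices (5): abcd, abce, abde, acde, bcde

giving chain groups C_0 ≅ Z^5, C_1 ≅ Z^10, C_2 ≅ Z^10, C_3 ≅ Z^5.

∂_1: C_1 → C_0 is given by ∂[p,q] = [q] − [p]. For instance
  ∂ae = e − a.
The resulting 5×10 matrix has rank 4, and its Smith normal form has invariant factors (1,1,1,1).

The boundary map ∂_2: C_2 → C_1 sends each 2-simplex [p,q,r] to [q,r] − [p,r] + [p,q]. For instance
  ∂ace = ce − ae + ac,
  ∂abe = be − ae + ab.
The 10×10 boundary matrix has rank 6 and Smith normal form diag(1,1,1,1,1,1).

Boundary ∂_3: C_3 → C_2 sends each 3-simplex σ to the alternating sum Σ_i (−1)^i (σ with its i-th vertex removed). For instance
  ∂abde = bde − ade + abe − abd,
  ∂acde = cde − ade + ace − acd.
The 10×5 boundary matrix has rank 4 and Smith normal form diag(1,1,1,1).

Now H_k = ker ∂_k / im ∂_{k+1}, so:

  H_0: rank C_0 − rank ∂_1 = 5 − 4 = 1, and the invariant factors of ∂_1 are all 1, so H_0 = Z.
  H_1: rank ker ∂_1 − rank ∂_2 = (10 − 4) − 6 = 0, and the invariant factors of ∂_2 are all 1, so H_1 = 0.
  H_2: rank ker ∂_2 − rank ∂_3 = (10 − 6) − 4 = 0, and the invariant factors of ∂_3 are all 1, so H_2 = 0.
  H_3: rank ker ∂_3 − rank ∂_4 = (5 − 4) − 0 = 1, and there is no ∂_4, so H_3 = Z.

As a check, the Euler characteristic is 5 − 10 + 10 − 5 = 0, which agrees with 1 − 0 + 0 − 1 = 0.

H_0 ≅ Z,  H_1 = 0,  H_2 = 0,  H_3 ≅ Z.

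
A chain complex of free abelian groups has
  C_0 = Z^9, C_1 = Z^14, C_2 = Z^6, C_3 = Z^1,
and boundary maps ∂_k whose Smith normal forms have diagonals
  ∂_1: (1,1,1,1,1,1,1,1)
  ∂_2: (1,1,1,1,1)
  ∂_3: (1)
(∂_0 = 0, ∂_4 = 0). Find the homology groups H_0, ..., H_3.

H_0: b_0 = 9 − 0 − 8 = 1; torsion from ∂_1 factors > 1: none. So H_0 = Z.
H_1: b_1 = 14 − 8 − 5 = 1; torsion from ∂_2 factors > 1: none. So H_1 = Z.
H_2: b_2 = 6 − 5 − 1 = 0; torsion from ∂_3 factors > 1: none. So H_2 = 0.
H_3: b_3 = 1 − 1 − 0 = 0; torsion from ∂_4 factors > 1: none. So H_3 = 0.

H_0 = Z,  H_1 = Z,  H_2 = 0,  H_3 = 0.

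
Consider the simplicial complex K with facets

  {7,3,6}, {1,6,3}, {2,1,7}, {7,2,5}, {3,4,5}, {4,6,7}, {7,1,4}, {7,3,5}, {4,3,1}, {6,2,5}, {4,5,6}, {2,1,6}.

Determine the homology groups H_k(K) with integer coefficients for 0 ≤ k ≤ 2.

H_0 = Z,  H_1 = Z/2,  H_2 = 0.

Order the vertices as 1 < 2 < 3 < 4 < 5 < 6 < 7. Listing each simplex with vertices in this order, K has dimension 2 with simplices:

  0-simplices (7): [1], [2], [3], [4], [5], [6], [7]
  1-simplices (18): [1,2], [1,3], [1,4], [1,6], [1,7], [2,5], [2,6], [2,7], [3,4], [3,5], [3,6], [3,7], [4,5], [4,6], [4,7], [5,6], [5,7], [6,7]
  2-simplices (12): [1,2,6], [1,2,7], [1,3,4], [1,3,6], [1,4,7], [2,5,6], [2,5,7], [3,4,5], [3,5,7], [3,6,7], [4,5,6], [4,6,7]

Hence C_0 ≅ Z^7, C_1 ≅ Z^18, C_2 ≅ Z^12.

The boundary map ∂_1: C_1 → C_0 maps an edge to its endpoints' difference, ∂[p,q] = q − p. For instance
  ∂[5,6] = [6] − [5].
This gives a 7×18 integer matrix of rank 6; reducing to Smith normal form yields diagonal entries (1,1,1,1,1,1).

Boundary ∂_2: C_2 → C_1 acts by ∂[p,q,r] = [q,r] − [p,r] + [p,q]. For instance
  ∂[1,3,4] = [3,4] − [1,4] + [1,3],
  ∂[1,3,6] = [3,6] − [1,6] + [1,3].
The 18×12 boundary matrix has rank 12 and Smith normal form diag(1,1,1,1,1,1,1,1,1,1,1,2).

Computing H_k = (kernel of ∂_k) / (image of ∂_{k+1}):

  H_0: rank C_0 − rank ∂_1 = 7 − 6 = 1, and the invariant factors of ∂_1 are all 1, so H_0 = Z.
  H_1: rank ker ∂_1 − rank ∂_2 = (18 − 6) − 12 = 0, and ∂_2 has invariant factor 2 > 1, so H_1 = Z/2.
  H_2: rank ker ∂_2 − rank ∂_3 = (12 − 12) − 0 = 0, and there is no ∂_3, so H_2 = 0.

(K is a triangulation of the real projective plane RP^2.)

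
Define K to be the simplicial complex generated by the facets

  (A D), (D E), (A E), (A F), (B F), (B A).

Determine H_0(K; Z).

Take the total order A < B < D < E < F on the vertex set. Then K (dimension 1) consists of the simplices:

  0-simplices (5): A, B, D, E, F
  1-simplices (6): AB, AD, AE, AF, BF, DE

Hence C_0 ≅ Z^5, C_1 ≅ Z^6.

The boundary map ∂_1: C_1 → C_0 maps an edge to its endpoints' difference, ∂[p,q] = q − p. For instance
  ∂BF = F − B.
This gives a 5×6 integer matrix of rank 4; reducing to Smith normal form yields diagonal entries (1,1,1,1).

Now H_k = ker ∂_k / im ∂_{k+1}, so:

  H_0: rank C_0 − rank ∂_1 = 5 − 4 = 1, and the invariant factors of ∂_1 are all 1, so H_0 = Z.

H_0 = Z.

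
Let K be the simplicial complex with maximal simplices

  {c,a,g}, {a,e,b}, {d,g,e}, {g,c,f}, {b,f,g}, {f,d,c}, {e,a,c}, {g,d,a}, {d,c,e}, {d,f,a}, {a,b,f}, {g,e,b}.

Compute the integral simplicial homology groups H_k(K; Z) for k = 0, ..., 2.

H_0 ≅ Z,  H_1 ≅ Z/2,  H_2 = 0.

We work with the vertex ordering a < b < c < d < e < f < g. The simplices of K, each written with vertices in increasing order, are:

  0-simplices (7): a, b, c, d, e, f, g
  1-simplices (18): ab, ac, ad, ae, af, ag, be, bf, bg, cd, ce, cf, cg, de, df, dg, eg, fg
  2-simplices (12): abe, abf, ace, acg, adf, adg, beg, bfg, cde, cdf, cfg, deg

giving chain groups C_0 ≅ Z^7, C_1 ≅ Z^18, C_2 ≅ Z^12.

The boundary map ∂_1: C_1 → C_0 sends each edge [p,q] (with p < q) to q − p. For instance
  ∂bg = g − b.
The 7×18 boundary matrix has rank 6 and Smith normal form diag(1,1,1,1,1,1).

The boundary map ∂_2: C_2 → C_1 sends each 2-simplex [p,q,r] to [q,r] − [p,r] + [p,q]. For instance
  ∂abe = be − ae + ab,
  ∂bfg = fg − bg + bf.
The resulting 18×12 matrix has rank 12, and its Smith normal form has invariant factors (1,1,1,1,1,1,1,1,1,1,1,2).

Reading off H_k = ker ∂_k / im ∂_{k+1}:

  H_0: rank C_0 − rank ∂_1 = 7 − 6 = 1, and the invariant factors of ∂_1 are all 1, so H_0 = Z.
  H_1: rank ker ∂_1 − rank ∂_2 = (18 − 6) − 12 = 0, and ∂_2 has invariant factor 2 > 1, so H_1 = Z/2.
  H_2: rank ker ∂_2 − rank ∂_3 = (12 − 12) − 0 = 0, and there is no ∂_3, so H_2 = 0.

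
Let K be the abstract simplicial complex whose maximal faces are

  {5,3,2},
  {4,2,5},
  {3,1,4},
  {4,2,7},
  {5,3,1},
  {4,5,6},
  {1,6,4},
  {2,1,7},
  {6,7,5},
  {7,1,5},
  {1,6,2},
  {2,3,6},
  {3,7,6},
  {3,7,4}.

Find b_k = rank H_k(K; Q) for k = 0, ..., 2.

b_0 = 1, b_1 = 2, b_2 = 1.

K has 7 vertices, 21 edges, 14 triangles.
rank ∂_0 = 0, rank ∂_1 = 6 ⇒ b_0 = 7 − 0 − 6 = 1; all invariant factors of ∂_1 are 1 so no torsion. So H_0 = Z.
rank ∂_1 = 6, rank ∂_2 = 13 ⇒ b_1 = 21 − 6 − 13 = 2; all invariant factors of ∂_2 are 1 so no torsion. So H_1 = Z^2.
rank ∂_2 = 13, rank ∂_3 = 0 ⇒ b_2 = 14 − 13 − 0 = 1. So H_2 = Z.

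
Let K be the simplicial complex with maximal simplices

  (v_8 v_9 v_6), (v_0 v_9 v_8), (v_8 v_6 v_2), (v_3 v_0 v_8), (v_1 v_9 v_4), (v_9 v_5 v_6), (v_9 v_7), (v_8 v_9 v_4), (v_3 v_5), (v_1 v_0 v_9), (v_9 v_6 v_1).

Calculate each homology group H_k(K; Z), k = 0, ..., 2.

H_0 ≅ Z,  H_1 ≅ Z,  H_2 = 0.

Fix the vertex order v_0 < v_1 < v_2 < v_3 < v_4 < v_5 < v_6 < v_7 < v_8 < v_9 and write every simplex with vertices in increasing order. Then dim K = 2 and the simplices of K are:

  0-simplices (10): [v_0], [v_1], [v_2], [v_3], [v_4], [v_5], [v_6], [v_7], [v_8], [v_9]
  1-simplices (19): (19 of them)
  2-simplices (9): [v_0,v_1,v_9], [v_0,v_3,v_8], [v_0,v_8,v_9], [v_1,v_4,v_9], [v_1,v_6,v_9], [v_2,v_6,v_8], [v_4,v_8,v_9], [v_5,v_6,v_9], [v_6,v_8,v_9]

giving chain groups C_0 ≅ Z^10, C_1 ≅ Z^19, C_2 ≅ Z^9.

The boundary map ∂_1: C_1 → C_0 is given by ∂[p,q] = [q] − [p]. For instance
  ∂[v_4,v_9] = [v_9] − [v_4].
The 10×19 boundary matrix has rank 9 and Smith normal form diag(1,1,1,1,1,1,1,1,1).

The boundary map ∂_2: C_2 → C_1 acts by ∂[p,q,r] = [q,r] − [p,r] + [p,q]. For instance
  ∂[v_5,v_6,v_9] = [v_6,v_9] − [v_5,v_9] + [v_5,v_6],
  ∂[v_0,v_3,v_8] = [v_3,v_8] − [v_0,v_8] + [v_0,v_3].
The resulting 19×9 matrix has rank 9, and its Smith normal form has invariant factors (1,1,1,1,1,1,1,1,1).

Reading off H_k = ker ∂_k / im ∂_{k+1}:

  H_0: rank C_0 − rank ∂_1 = 10 − 9 = 1, and the invariant factors of ∂_1 are all 1, so H_0 ≅ Z.
  H_1: rank ker ∂_1 − rank ∂_2 = (19 − 9) − 9 = 1, and the invariant factors of ∂_2 are all 1, so H_1 ≅ Z.
  H_2: rank ker ∂_2 − rank ∂_3 = (9 − 9) − 0 = 0, and there is no ∂_3, so H_2 ≅ 0.

As a check, the Euler characteristic is 10 − 19 + 9 = 0, which agrees with 1 − 1 + 0 = 0.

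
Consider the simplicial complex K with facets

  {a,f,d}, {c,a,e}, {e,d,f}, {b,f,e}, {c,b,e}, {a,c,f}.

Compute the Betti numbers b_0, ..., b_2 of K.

b_0 = 1, b_1 = 1, b_2 = 0.

Order the vertices as a < b < c < d < e < f. Listing each simplex with vertices in this order, K has dimension 2 with simplices:

  0-simplices (6): a, b, c, d, e, f
  1-simplices (12): ac, ad, ae, af, bc, be, bf, ce, cf, de, df, ef
  2-simplices (6): ace, acf, adf, bce, bef, def

so the chain groups are C_0 ≅ Z^6, C_1 ≅ Z^12, C_2 ≅ Z^6.

∂_1: C_1 → C_0 is given by ∂[p,q] = [q] − [p].
The 6×12 boundary matrix has rank 5 and Smith normal form diag(1,1,1,1,1).

The boundary map ∂_2: C_2 → C_1 acts by ∂[p,q,r] = [q,r] − [p,r] + [p,q]. For instance
  ∂ace = ce − ae + ac,
  ∂bce = ce − be + bc.
The resulting 12×6 matrix has rank 6, and its Smith normal form has invariant factors (1,1,1,1,1,1).

Computing H_k = (kernel of ∂_k) / (image of ∂_{k+1}):

  H_0: rank C_0 − rank ∂_1 = 6 − 5 = 1, and the invariant factors of ∂_1 are all 1, so H_0 ≅ Z.
  H_1: rank ker ∂_1 − rank ∂_2 = (12 − 5) − 6 = 1, and the invariant factors of ∂_2 are all 1, so H_1 ≅ Z.
  H_2: rank ker ∂_2 − rank ∂_3 = (6 − 6) − 0 = 0, and there is no ∂_3, so H_2 ≅ 0.

(K is a triangulation of the cylinder S^1 x I.)

Hence the Betti numbers are b_0 = 1, b_1 = 1, b_2 = 0.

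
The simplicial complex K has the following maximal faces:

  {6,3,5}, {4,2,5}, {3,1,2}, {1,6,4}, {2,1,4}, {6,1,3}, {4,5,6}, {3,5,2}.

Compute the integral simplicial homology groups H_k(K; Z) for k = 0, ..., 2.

H_0 ≅ Z,  H_1 = 0,  H_2 ≅ Z.

K has 6 vertices, 12 edges, 8 triangles.
rank ∂_0 = 0, rank ∂_1 = 5 ⇒ b_0 = 6 − 0 − 5 = 1; all invariant factors of ∂_1 are 1 so no torsion. So H_0 ≅ Z.
rank ∂_1 = 5, rank ∂_2 = 7 ⇒ b_1 = 12 − 5 − 7 = 0; all invariant factors of ∂_2 are 1 so no torsion. So H_1 ≅ 0.
rank ∂_2 = 7, rank ∂_3 = 0 ⇒ b_2 = 8 − 7 − 0 = 1. So H_2 ≅ Z.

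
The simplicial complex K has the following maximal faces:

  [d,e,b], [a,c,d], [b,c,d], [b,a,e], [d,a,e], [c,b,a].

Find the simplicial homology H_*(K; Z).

Fix the vertex order a < b < c < d < e and write every simplex with vertices in increasing order. Then dim K = 2 and the simplices of K are:

  0-simplices (5): a, b, c, d, e
  1-simplices (9): ab, ac, ad, ae, bc, bd, be, cd, de
  2-simplices (6): abc, abe, acd, ade, bcd, bde

giving chain groups C_0 ≅ Z^5, C_1 ≅ Z^9, C_2 ≅ Z^6.

∂_1: C_1 → C_0 maps an edge to its endpoints' difference, ∂[p,q] = q − p.
As a 5×9 matrix over Z this has rank 4, with invariant factors (1,1,1,1).

The boundary map ∂_2: C_2 → C_1 maps a triangle to the signed sum of its edges. For instance
  ∂bcd = cd − bd + bc,
  ∂ade = de − ae + ad.
This gives a 9×6 integer matrix of rank 5; reducing to Smith normal form yields diagonal entries (1,1,1,1,1).

From H_k ≅ ker(∂_k) / im(∂_{k+1}) we obtain:

  H_0: rank C_0 − rank ∂_1 = 5 − 4 = 1, and the invariant factors of ∂_1 are all 1, so H_0 ≅ Z.
  H_1: rank ker ∂_1 − rank ∂_2 = (9 − 4) − 5 = 0, and the invariant factors of ∂_2 are all 1, so H_1 ≅ 0.
  H_2: rank ker ∂_2 − rank ∂_3 = (6 − 5) − 0 = 1, and there is no ∂_3, so H_2 ≅ Z.

H_0 ≅ Z,  H_1 = 0,  H_2 ≅ Z.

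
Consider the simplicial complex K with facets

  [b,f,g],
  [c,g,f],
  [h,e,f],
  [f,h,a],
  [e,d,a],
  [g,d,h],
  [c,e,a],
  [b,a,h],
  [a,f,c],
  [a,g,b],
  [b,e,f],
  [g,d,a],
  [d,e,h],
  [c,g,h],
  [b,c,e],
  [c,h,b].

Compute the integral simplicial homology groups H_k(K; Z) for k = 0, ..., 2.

H_0 ≅ Z,  H_1 ≅ Z^2,  H_2 ≅ Z.

Take the total order a < b < c < d < e < f < g < h on the vertex set. Then K (dimension 2) consists of the simplices:

  0-simplices (8): a, b, c, d, e, f, g, h
  1-simplices (24): ab, ac, ad, ae, af, ag, ah, bc, be, bf, bg, bh, ce, cf, cg, ch, de, dg, dh, ef, eh, fg, fh, gh
  2-simplices (16): abg, abh, ace, acf, ade, adg, afh, bce, bch, bef, bfg, cfg, cgh, deh, dgh, efh

so the chain groups are C_0 ≅ Z^8, C_1 ≅ Z^24, C_2 ≅ Z^16.

∂_1: C_1 → C_0 sends each edge [p,q] (with p < q) to q − p.
As a 8×24 matrix over Z this has rank 7, with invariant factors (1,1,1,1,1,1,1).

Boundary ∂_2: C_2 → C_1 maps a triangle to the signed sum of its edges. For instance
  ∂bef = ef − bf + be,
  ∂cfg = fg − cg + cf.
The 24×16 boundary matrix has rank 15 and Smith normal form diag(1,1,1,1,1,1,1,1,1,1,1,1,1,1,1).

From H_k ≅ ker(∂_k) / im(∂_{k+1}) we obtain:

  H_0: rank C_0 − rank ∂_1 = 8 − 7 = 1, and the invariant factors of ∂_1 are all 1, so H_0 = Z.
  H_1: rank ker ∂_1 − rank ∂_2 = (24 − 7) − 15 = 2, and the invariant factors of ∂_2 are all 1, so H_1 = Z^2.
  H_2: rank ker ∂_2 − rank ∂_3 = (16 − 15) − 0 = 1, and there is no ∂_3, so H_2 = Z.

As a check, the Euler characteristic is 8 − 24 + 16 = 0, which agrees with 1 − 2 + 1 = 0.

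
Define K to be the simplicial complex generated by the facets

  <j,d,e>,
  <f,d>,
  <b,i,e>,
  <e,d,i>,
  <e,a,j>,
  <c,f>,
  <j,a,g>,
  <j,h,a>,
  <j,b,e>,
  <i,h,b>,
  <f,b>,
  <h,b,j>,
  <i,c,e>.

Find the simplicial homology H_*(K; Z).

We work with the vertex ordering a < b < c < d < e < f < g < h < i < j. The simplices of K, each written with vertices in increasing order, are:

  0-simplices (10): a, b, c, d, e, f, g, h, i, j
  1-simplices (21): ae, ag, ah, aj, be, bf, bh, bi, bj, ce, cf, ci, de, df, di, dj, ei, ej, gj, hi, hj
  2-simplices (10): aej, agj, ahj, bei, bej, bhi, bhj, cei, dei, dej

giving chain groups C_0 ≅ Z^10, C_1 ≅ Z^21, C_2 ≅ Z^10.

∂_1: C_1 → C_0 is given by ∂[p,q] = [q] − [p].
The resulting 10×21 matrix has rank 9, and its Smith normal form has invariant factors (1,1,1,1,1,1,1,1,1).

Boundary ∂_2: C_2 → C_1 maps a triangle to the signed sum of its edges. For instance
  ∂cei = ei − ci + ce,
  ∂agj = gj − aj + ag.
This gives a 21×10 integer matrix of rank 10; reducing to Smith normal form yields diagonal entries (1,1,1,1,1,1,1,1,1,1).

Now H_k = ker ∂_k / im ∂_{k+1}, so:

  H_0: rank C_0 − rank ∂_1 = 10 − 9 = 1, and the invariant factors of ∂_1 are all 1, so H_0 ≅ Z.
  H_1: rank ker ∂_1 − rank ∂_2 = (21 − 9) − 10 = 2, and the invariant factors of ∂_2 are all 1, so H_1 ≅ Z^2.
  H_2: rank ker ∂_2 − rank ∂_3 = (10 − 10) − 0 = 0, and there is no ∂_3, so H_2 ≅ 0.

H_0 = Z,  H_1 = Z^2,  H_2 = 0.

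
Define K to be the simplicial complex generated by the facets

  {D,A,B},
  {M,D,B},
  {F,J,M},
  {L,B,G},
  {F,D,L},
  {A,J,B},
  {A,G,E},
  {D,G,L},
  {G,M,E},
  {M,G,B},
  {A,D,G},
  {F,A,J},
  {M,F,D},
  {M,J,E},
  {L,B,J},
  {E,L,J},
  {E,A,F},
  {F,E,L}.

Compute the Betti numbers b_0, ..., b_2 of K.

Order the vertices as A < B < D < E < F < G < J < L < M. Listing each simplex with vertices in this order, K has dimension 2 with simplices:

  0-simplices (9): A, B, D, E, F, G, J, L, M
  1-simplices (27): AB, AD, AE, AF, AG, AJ, BD, BG, BJ, BL, BM, DF, DG, DL, DM, EF, EG, EJ, EL, EM, FJ, FL, FM, GL, GM, JL, JM
  2-simplices (18): ABD, ABJ, ADG, AEF, AEG, AFJ, BDM, BGL, BGM, BJL, DFL, DFM, DGL, EFL, EGM, EJL, EJM, FJM

Hence C_0 ≅ Z^9, C_1 ≅ Z^27, C_2 ≅ Z^18.

∂_1: C_1 → C_0 is given by ∂[p,q] = [q] − [p]. For instance
  ∂AJ = J − A.
This gives a 9×27 integer matrix of rank 8; reducing to Smith normal form yields diagonal entries (1,1,1,1,1,1,1,1).

∂_2: C_2 → C_1 sends each 2-simplex [p,q,r] to [q,r] − [p,r] + [p,q]. For instance
  ∂BGM = GM − BM + BG,
  ∂BGL = GL − BL + BG.
The resulting 27×18 matrix has rank 18, and its Smith normal form has invariant factors (1,1,1,1,1,1,1,1,1,1,1,1,1,1,1,1,1,2).

Now H_k = ker ∂_k / im ∂_{k+1}, so:

  H_0: rank C_0 − rank ∂_1 = 9 − 8 = 1, and the invariant factors of ∂_1 are all 1, so H_0 = Z.
  H_1: rank ker ∂_1 − rank ∂_2 = (27 − 8) − 18 = 1, and ∂_2 has invariant factor 2 > 1, so H_1 = Z ⊕ Z_2.
  H_2: rank ker ∂_2 − rank ∂_3 = (18 − 18) − 0 = 0, and there is no ∂_3, so H_2 = 0.

Hence the Betti numbers are b_0 = 1, b_1 = 1, b_2 = 0.

b_0 = 1, b_1 = 1, b_2 = 0.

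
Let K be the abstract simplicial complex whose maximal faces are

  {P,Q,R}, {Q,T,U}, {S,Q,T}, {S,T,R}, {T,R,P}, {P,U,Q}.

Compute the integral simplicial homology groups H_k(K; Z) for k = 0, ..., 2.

Order the vertices as P < Q < R < S < T < U. Listing each simplex with vertices in this order, K has dimension 2 with simplices:

  0-simplices (6): P, Q, R, S, T, U
  1-simplices (12): PQ, PR, PT, PU, QR, QS, QT, QU, RS, RT, ST, TU
  2-simplices (6): PQR, PQU, PRT, QST, QTU, RST

giving chain groups C_0 ≅ Z^6, C_1 ≅ Z^12, C_2 ≅ Z^6.

The boundary map ∂_1: C_1 → C_0 maps an edge to its endpoints' difference, ∂[p,q] = q − p. For instance
  ∂PU = U − P.
The 6×12 boundary matrix has rank 5 and Smith normal form diag(1,1,1,1,1).

The boundary map ∂_2: C_2 → C_1 acts by ∂[p,q,r] = [q,r] − [p,r] + [p,q]. For instance
  ∂PQU = QU − PU + PQ,
  ∂RST = ST − RT + RS.
The 12×6 boundary matrix has rank 6 and Smith normal form diag(1,1,1,1,1,1).

Now H_k = ker ∂_k / im ∂_{k+1}, so:

  H_0: rank C_0 − rank ∂_1 = 6 − 5 = 1, and the invariant factors of ∂_1 are all 1, so H_0 ≅ Z.
  H_1: rank ker ∂_1 − rank ∂_2 = (12 − 5) − 6 = 1, and the invariant factors of ∂_2 are all 1, so H_1 ≅ Z.
  H_2: rank ker ∂_2 − rank ∂_3 = (6 − 6) − 0 = 0, and there is no ∂_3, so H_2 ≅ 0.

H_0 = Z,  H_1 = Z,  H_2 = 0.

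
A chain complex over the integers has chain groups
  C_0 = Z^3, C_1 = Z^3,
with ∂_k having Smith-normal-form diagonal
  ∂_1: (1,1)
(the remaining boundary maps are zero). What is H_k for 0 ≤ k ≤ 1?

H_0 ≅ Z,  H_1 ≅ Z.

H_0: b_0 = 3 − 0 − 2 = 1; torsion from ∂_1 factors > 1: none. So H_0 ≅ Z.
H_1: b_1 = 3 − 2 − 0 = 1; torsion from ∂_2 factors > 1: none. So H_1 ≅ Z.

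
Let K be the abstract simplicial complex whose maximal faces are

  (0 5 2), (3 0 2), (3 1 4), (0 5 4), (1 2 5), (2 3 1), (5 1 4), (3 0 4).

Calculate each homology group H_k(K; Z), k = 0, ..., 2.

Take the total order 0 < 1 < 2 < 3 < 4 < 5 on the vertex set. Then K (dimension 2) consists of the simplices:

  0-simplices (6): [0], [1], [2], [3], [4], [5]
  1-simplices (12): [0,2], [0,3], [0,4], [0,5], [1,2], [1,3], [1,4], [1,5], [2,3], [2,5], [3,4], [4,5]
  2-simplices (8): [0,2,3], [0,2,5], [0,3,4], [0,4,5], [1,2,3], [1,2,5], [1,3,4], [1,4,5]

giving chain groups C_0 ≅ Z^6, C_1 ≅ Z^12, C_2 ≅ Z^8.

The boundary map ∂_1: C_1 → C_0 sends each edge [p,q] (with p < q) to q − p.
The resulting 6×12 matrix has rank 5, and its Smith normal form has invariant factors (1,1,1,1,1).

The boundary map ∂_2: C_2 → C_1 acts by ∂[p,q,r] = [q,r] − [p,r] + [p,q]. For instance
  ∂[1,4,5] = [4,5] − [1,5] + [1,4],
  ∂[1,2,3] = [2,3] − [1,3] + [1,2].
The 12×8 boundary matrix has rank 7 and Smith normal form diag(1,1,1,1,1,1,1).

Computing H_k = (kernel of ∂_k) / (image of ∂_{k+1}):

  H_0: rank C_0 − rank ∂_1 = 6 − 5 = 1, and the invariant factors of ∂_1 are all 1, so H_0 ≅ Z.
  H_1: rank ker ∂_1 − rank ∂_2 = (12 − 5) − 7 = 0, and the invariant factors of ∂_2 are all 1, so H_1 ≅ 0.
  H_2: rank ker ∂_2 − rank ∂_3 = (8 − 7) − 0 = 1, and there is no ∂_3, so H_2 ≅ Z.

H_0 ≅ Z,  H_1 = 0,  H_2 ≅ Z.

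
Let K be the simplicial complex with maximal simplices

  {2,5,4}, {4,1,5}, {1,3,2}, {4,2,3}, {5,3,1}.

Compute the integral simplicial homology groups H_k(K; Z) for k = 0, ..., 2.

H_0 ≅ Z,  H_1 ≅ Z,  H_2 = 0.

K has 5 vertices, 10 edges, 5 triangles.
rank ∂_0 = 0, rank ∂_1 = 4 ⇒ b_0 = 5 − 0 − 4 = 1; all invariant factors of ∂_1 are 1 so no torsion. So H_0 = Z.
rank ∂_1 = 4, rank ∂_2 = 5 ⇒ b_1 = 10 − 4 − 5 = 1; all invariant factors of ∂_2 are 1 so no torsion. So H_1 = Z.
rank ∂_2 = 5, rank ∂_3 = 0 ⇒ b_2 = 5 − 5 − 0 = 0. So H_2 = 0.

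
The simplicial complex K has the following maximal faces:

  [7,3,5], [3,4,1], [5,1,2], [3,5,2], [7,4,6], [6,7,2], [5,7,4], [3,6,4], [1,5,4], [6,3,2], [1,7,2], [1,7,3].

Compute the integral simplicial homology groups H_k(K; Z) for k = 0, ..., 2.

H_0 = Z,  H_1 = Z_2,  H_2 = 0.

K has 7 vertices, 18 edges, 12 triangles.
rank ∂_0 = 0, rank ∂_1 = 6 ⇒ b_0 = 7 − 0 − 6 = 1; all invariant factors of ∂_1 are 1 so no torsion. So H_0 = Z.
rank ∂_1 = 6, rank ∂_2 = 12 ⇒ b_1 = 18 − 6 − 12 = 0; ∂_2 has invariant factor(s) [2] giving torsion. So H_1 = Z_2.
rank ∂_2 = 12, rank ∂_3 = 0 ⇒ b_2 = 12 − 12 − 0 = 0. So H_2 = 0.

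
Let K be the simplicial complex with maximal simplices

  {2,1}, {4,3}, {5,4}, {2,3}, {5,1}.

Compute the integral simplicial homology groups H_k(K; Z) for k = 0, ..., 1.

We work with the vertex ordering 1 < 2 < 3 < 4 < 5. The simplices of K, each written with vertices in increasing order, are:

  0-simplices (5): [1], [2], [3], [4], [5]
  1-simplices (5): [1,2], [1,5], [2,3], [3,4], [4,5]

so the chain groups are C_0 ≅ Z^5, C_1 ≅ Z^5.

Boundary ∂_1: C_1 → C_0 sends each edge [p,q] (with p < q) to q − p. For instance
  ∂[1,5] = [5] − [1].
This gives a 5×5 integer matrix of rank 4; reducing to Smith normal form yields diagonal entries (1,1,1,1).

Reading off H_k = ker ∂_k / im ∂_{k+1}:

  H_0: rank C_0 − rank ∂_1 = 5 − 4 = 1, and the invariant factors of ∂_1 are all 1, so H_0 = Z.
  H_1: rank ker ∂_1 − rank ∂_2 = (5 − 4) − 0 = 1, and there is no ∂_2, so H_1 = Z.

As a check, the Euler characteristic is 5 − 5 = 0, which agrees with 1 − 1 = 0.

H_0 = Z,  H_1 = Z.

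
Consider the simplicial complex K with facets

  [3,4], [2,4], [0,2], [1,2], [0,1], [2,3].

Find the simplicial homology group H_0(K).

We work with the vertex ordering 0 < 1 < 2 < 3 < 4. The simplices of K, each written with vertices in increasing order, are:

  0-simplices (5): [0], [1], [2], [3], [4]
  1-simplices (6): [0,1], [0,2], [1,2], [2,3], [2,4], [3,4]

so the chain groups are C_0 ≅ Z^5, C_1 ≅ Z^6.

The boundary map ∂_1: C_1 → C_0 maps an edge to its endpoints' difference, ∂[p,q] = q − p. For instance
  ∂[0,1] = [1] − [0].
As a 5×6 matrix over Z this has rank 4, with invariant factors (1,1,1,1).

From H_k ≅ ker(∂_k) / im(∂_{k+1}) we obtain:

  H_0: rank C_0 − rank ∂_1 = 5 − 4 = 1, and the invariant factors of ∂_1 are all 1, so H_0 ≅ Z.

H_0 ≅ Z.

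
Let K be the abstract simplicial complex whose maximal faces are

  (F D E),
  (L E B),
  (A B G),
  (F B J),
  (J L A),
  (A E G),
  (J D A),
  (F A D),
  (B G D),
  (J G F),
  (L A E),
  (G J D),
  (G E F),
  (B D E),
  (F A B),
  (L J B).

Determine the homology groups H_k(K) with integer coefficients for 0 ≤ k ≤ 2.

H_0 = Z,  H_1 = Z^2,  H_2 = Z.

Take the total order A < B < D < E < F < G < J < L on the vertex set. Then K (dimension 2) consists of the simplices:

  0-simplices (8): A, B, D, E, F, G, J, L
  1-simplices (24): AB, AD, AE, AF, AG, AJ, AL, BD, BE, BF, BG, BJ, BL, DE, DF, DG, DJ, EF, EG, EL, FG, FJ, GJ, JL
  2-simplices (16): ABF, ABG, ADF, ADJ, AEG, AEL, AJL, BDE, BDG, BEL, BFJ, BJL, DEF, DGJ, EFG, FGJ

giving chain groups C_0 ≅ Z^8, C_1 ≅ Z^24, C_2 ≅ Z^16.

∂_1: C_1 → C_0 maps an edge to its endpoints' difference, ∂[p,q] = q − p.
The resulting 8×24 matrix has rank 7, and its Smith normal form has invariant factors (1,1,1,1,1,1,1).

The boundary map ∂_2: C_2 → C_1 acts by ∂[p,q,r] = [q,r] − [p,r] + [p,q]. For instance
  ∂ABG = BG − AG + AB,
  ∂BEL = EL − BL + BE.
The 24×16 boundary matrix has rank 15 and Smith normal form diag(1,1,1,1,1,1,1,1,1,1,1,1,1,1,1).

Reading off H_k = ker ∂_k / im ∂_{k+1}:

  H_0: rank C_0 − rank ∂_1 = 8 − 7 = 1, and the invariant factors of ∂_1 are all 1, so H_0 ≅ Z.
  H_1: rank ker ∂_1 − rank ∂_2 = (24 − 7) − 15 = 2, and the invariant factors of ∂_2 are all 1, so H_1 ≅ Z^2.
  H_2: rank ker ∂_2 − rank ∂_3 = (16 − 15) − 0 = 1, and there is no ∂_3, so H_2 ≅ Z.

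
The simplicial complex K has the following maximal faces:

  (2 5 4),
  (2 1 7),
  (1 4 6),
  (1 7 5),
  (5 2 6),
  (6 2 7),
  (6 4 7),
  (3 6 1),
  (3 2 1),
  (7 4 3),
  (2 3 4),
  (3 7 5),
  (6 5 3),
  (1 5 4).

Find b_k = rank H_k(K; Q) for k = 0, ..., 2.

Take the total order 1 < 2 < 3 < 4 < 5 < 6 < 7 on the vertex set. Then K (dimension 2) consists of the simplices:

  0-simplices (7): [1], [2], [3], [4], [5], [6], [7]
  1-simplices (21): [1,2], [1,3], [1,4], [1,5], [1,6], [1,7], [2,3], [2,4], [2,5], [2,6], [2,7], [3,4], [3,5], [3,6], [3,7], [4,5], [4,6], [4,7], [5,6], [5,7], [6,7]
  2-simplices (14): [1,2,3], [1,2,7], [1,3,6], [1,4,5], [1,4,6], [1,5,7], [2,3,4], [2,4,5], [2,5,6], [2,6,7], [3,4,7], [3,5,6], [3,5,7], [4,6,7]

Hence C_0 ≅ Z^7, C_1 ≅ Z^21, C_2 ≅ Z^14.

∂_1: C_1 → C_0 is given by ∂[p,q] = [q] − [p].
This gives a 7×21 integer matrix of rank 6; reducing to Smith normal form yields diagonal entries (1,1,1,1,1,1).

Boundary ∂_2: C_2 → C_1 maps a triangle to the signed sum of its edges. For instance
  ∂[3,5,6] = [5,6] − [3,6] + [3,5],
  ∂[1,2,7] = [2,7] − [1,7] + [1,2].
The 21×14 boundary matrix has rank 13 and Smith normal form diag(1,1,1,1,1,1,1,1,1,1,1,1,1).

Now H_k = ker ∂_k / im ∂_{k+1}, so:

  H_0: rank C_0 − rank ∂_1 = 7 − 6 = 1, and the invariant factors of ∂_1 are all 1, so H_0 ≅ Z.
  H_1: rank ker ∂_1 − rank ∂_2 = (21 − 6) − 13 = 2, and the invariant factors of ∂_2 are all 1, so H_1 ≅ Z^2.
  H_2: rank ker ∂_2 − rank ∂_3 = (14 − 13) − 0 = 1, and there is no ∂_3, so H_2 ≅ Z.

Hence the Betti numbers are b_0 = 1, b_1 = 2, b_2 = 1.

b_0 = 1, b_1 = 2, b_2 = 1.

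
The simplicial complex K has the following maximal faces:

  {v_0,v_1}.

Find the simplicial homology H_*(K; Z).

H_0 ≅ Z,  H_1 = 0.

We work with the vertex ordering v_0 < v_1. The simplices of K, each written with vertices in increasing order, are:

  0-simplices (2): [v_0], [v_1]
  1-simplices (1): [v_0,v_1]

Hence C_0 ≅ Z^2, C_1 ≅ Z^1.

Boundary ∂_1: C_1 → C_0 sends each edge [p,q] (with p < q) to q − p. For instance
  ∂[v_0,v_1] = [v_1] − [v_0].
The resulting 2×1 matrix has rank 1, and its Smith normal form has invariant factors (1).

Now H_k = ker ∂_k / im ∂_{k+1}, so:

  H_0: rank C_0 − rank ∂_1 = 2 − 1 = 1, and the invariant factors of ∂_1 are all 1, so H_0 ≅ Z.
  H_1: rank ker ∂_1 − rank ∂_2 = (1 − 1) − 0 = 0, and there is no ∂_2, so H_1 ≅ 0.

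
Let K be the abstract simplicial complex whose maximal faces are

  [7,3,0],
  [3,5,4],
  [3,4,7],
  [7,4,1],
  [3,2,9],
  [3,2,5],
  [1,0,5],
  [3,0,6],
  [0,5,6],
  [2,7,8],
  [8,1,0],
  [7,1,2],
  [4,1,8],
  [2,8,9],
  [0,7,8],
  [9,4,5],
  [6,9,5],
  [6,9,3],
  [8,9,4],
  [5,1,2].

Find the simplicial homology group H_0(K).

H_0 ≅ Z.

Order the vertices as 0 < 1 < 2 < 3 < 4 < 5 < 6 < 7 < 8 < 9. Listing each simplex with vertices in this order, K has dimension 2 with simplices:

  0-simplices (10): [0], [1], [2], [3], [4], [5], [6], [7], [8], [9]
  1-simplices (30): (30 of them)
  2-simplices (20): (20 of them)

giving chain groups C_0 ≅ Z^10, C_1 ≅ Z^30, C_2 ≅ Z^20.

The boundary map ∂_1: C_1 → C_0 sends each edge [p,q] (with p < q) to q − p.
This gives a 10×30 integer matrix of rank 9; reducing to Smith normal form yields diagonal entries (1,1,1,1,1,1,1,1,1).

∂_2: C_2 → C_1 maps a triangle to the signed sum of its edges. For instance
  ∂[3,4,5] = [4,5] − [3,5] + [3,4],
  ∂[4,5,9] = [5,9] − [4,9] + [4,5].
As a 30×20 matrix over Z this has rank 20, with invariant factors (1,1,1,1,1,1,1,1,1,1,1,1,1,1,1,1,1,1,1,2).

Now H_k = ker ∂_k / im ∂_{k+1}, so:

  H_0: rank C_0 − rank ∂_1 = 10 − 9 = 1, and the invariant factors of ∂_1 are all 1, so H_0 ≅ Z.

(K is a triangulation of the Klein bottle.)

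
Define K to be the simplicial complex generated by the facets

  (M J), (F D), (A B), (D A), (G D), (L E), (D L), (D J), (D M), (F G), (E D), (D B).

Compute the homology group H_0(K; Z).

Take the total order A < B < D < E < F < G < J < L < M on the vertex set. Then K (dimension 1) consists of the simplices:

  0-simplices (9): A, B, D, E, F, G, J, L, M
  1-simplices (12): AB, AD, BD, DE, DF, DG, DJ, DL, DM, EL, FG, JM

so the chain groups are C_0 ≅ Z^9, C_1 ≅ Z^12.

Boundary ∂_1: C_1 → C_0 sends each edge [p,q] (with p < q) to q − p.
As a 9×12 matrix over Z this has rank 8, with invariant factors (1,1,1,1,1,1,1,1).

Computing H_k = (kernel of ∂_k) / (image of ∂_{k+1}):

  H_0: rank C_0 − rank ∂_1 = 9 − 8 = 1, and the invariant factors of ∂_1 are all 1, so H_0 = Z.

H_0 ≅ Z.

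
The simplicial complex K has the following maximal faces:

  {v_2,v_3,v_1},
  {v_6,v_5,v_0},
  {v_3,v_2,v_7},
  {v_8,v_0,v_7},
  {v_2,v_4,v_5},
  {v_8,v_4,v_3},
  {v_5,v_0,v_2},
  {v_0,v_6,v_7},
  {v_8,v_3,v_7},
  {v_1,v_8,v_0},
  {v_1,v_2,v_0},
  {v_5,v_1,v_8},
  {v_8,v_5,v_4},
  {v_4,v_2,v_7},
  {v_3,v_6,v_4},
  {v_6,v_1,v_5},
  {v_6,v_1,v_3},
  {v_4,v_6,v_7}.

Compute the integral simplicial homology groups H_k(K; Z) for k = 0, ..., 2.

Take the total order v_0 < v_1 < v_2 < v_3 < v_4 < v_5 < v_6 < v_7 < v_8 on the vertex set. Then K (dimension 2) consists of the simplices:

  0-simplices (9): [v_0], [v_1], [v_2], [v_3], [v_4], [v_5], [v_6], [v_7], [v_8]
  1-simplices (27): (27 of them)
  2-simplices (18): (18 of them)

giving chain groups C_0 ≅ Z^9, C_1 ≅ Z^27, C_2 ≅ Z^18.

∂_1: C_1 → C_0 sends each edge [p,q] (with p < q) to q − p.
As a 9×27 matrix over Z this has rank 8, with invariant factors (1,1,1,1,1,1,1,1).

∂_2: C_2 → C_1 sends each 2-simplex [p,q,r] to [q,r] − [p,r] + [p,q]. For instance
  ∂[v_2,v_3,v_7] = [v_3,v_7] − [v_2,v_7] + [v_2,v_3],
  ∂[v_0,v_6,v_7] = [v_6,v_7] − [v_0,v_7] + [v_0,v_6].
The 27×18 boundary matrix has rank 18 and Smith normal form diag(1,1,1,1,1,1,1,1,1,1,1,1,1,1,1,1,1,2).

From H_k ≅ ker(∂_k) / im(∂_{k+1}) we obtain:

  H_0: rank C_0 − rank ∂_1 = 9 − 8 = 1, and the invariant factors of ∂_1 are all 1, so H_0 ≅ Z.
  H_1: rank ker ∂_1 − rank ∂_2 = (27 − 8) − 18 = 1, and ∂_2 has invariant factor 2 > 1, so H_1 ≅ Z ⊕ Z_2.
  H_2: rank ker ∂_2 − rank ∂_3 = (18 − 18) − 0 = 0, and there is no ∂_3, so H_2 ≅ 0.

H_0 ≅ Z,  H_1 ≅ Z ⊕ Z_2,  H_2 = 0.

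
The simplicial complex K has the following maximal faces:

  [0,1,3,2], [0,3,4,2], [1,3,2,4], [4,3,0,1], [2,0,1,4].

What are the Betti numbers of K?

We work with the vertex ordering 0 < 1 < 2 < 3 < 4. The simplices of K, each written with vertices in increasing order, are:

  0-simplices (5): [0], [1], [2], [3], [4]
  1-simplices (10): [0,1], [0,2], [0,3], [0,4], [1,2], [1,3], [1,4], [2,3], [2,4], [3,4]
  2-simplices (10): [0,1,2], [0,1,3], [0,1,4], [0,2,3], [0,2,4], [0,3,4], [1,2,3], [1,2,4], [1,3,4], [2,3,4]
  3-simplices (5): [0,1,2,3], [0,1,2,4], [0,1,3,4], [0,2,3,4], [1,2,3,4]

so the chain groups are C_0 ≅ Z^5, C_1 ≅ Z^10, C_2 ≅ Z^10, C_3 ≅ Z^5.

∂_1: C_1 → C_0 sends each edge [p,q] (with p < q) to q − p. For instance
  ∂[0,4] = [4] − [0].
As a 5×10 matrix over Z this has rank 4, with invariant factors (1,1,1,1).

∂_2: C_2 → C_1 acts by ∂[p,q,r] = [q,r] − [p,r] + [p,q]. For instance
  ∂[0,1,2] = [1,2] − [0,2] + [0,1],
  ∂[0,2,4] = [2,4] − [0,4] + [0,2].
The resulting 10×10 matrix has rank 6, and its Smith normal form has invariant factors (1,1,1,1,1,1).

The boundary map ∂_3: C_3 → C_2 sends each 3-simplex σ to the alternating sum Σ_i (−1)^i (σ with its i-th vertex removed). For instance
  ∂[0,2,3,4] = [2,3,4] − [0,3,4] + [0,2,4] − [0,2,3],
  ∂[0,1,2,4] = [1,2,4] − [0,2,4] + [0,1,4] − [0,1,2].
The resulting 10×5 matrix has rank 4, and its Smith normal form has invariant factors (1,1,1,1).

Now H_k = ker ∂_k / im ∂_{k+1}, so:

  H_0: rank C_0 − rank ∂_1 = 5 − 4 = 1, and the invariant factors of ∂_1 are all 1, so H_0 = Z.
  H_1: rank ker ∂_1 − rank ∂_2 = (10 − 4) − 6 = 0, and the invariant factors of ∂_2 are all 1, so H_1 = 0.
  H_2: rank ker ∂_2 − rank ∂_3 = (10 − 6) − 4 = 0, and the invariant factors of ∂_3 are all 1, so H_2 = 0.
  H_3: rank ker ∂_3 − rank ∂_4 = (5 − 4) − 0 = 1, and there is no ∂_4, so H_3 = Z.

Hence the Betti numbers are b_0 = 1, b_1 = 0, b_2 = 0, b_3 = 1.

b_0 = 1, b_1 = 0, b_2 = 0, b_3 = 1.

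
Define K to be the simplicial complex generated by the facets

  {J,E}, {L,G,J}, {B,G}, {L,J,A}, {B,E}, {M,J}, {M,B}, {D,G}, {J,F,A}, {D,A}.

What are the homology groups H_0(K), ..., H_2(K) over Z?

H_0 = Z,  H_1 = Z^3,  H_2 = 0.

Take the total order A < B < D < E < F < G < J < L < M on the vertex set. Then K (dimension 2) consists of the simplices:

  0-simplices (9): A, B, D, E, F, G, J, L, M
  1-simplices (14): AD, AF, AJ, AL, BE, BG, BM, DG, EJ, FJ, GJ, GL, JL, JM
  2-simplices (3): AFJ, AJL, GJL

so the chain groups are C_0 ≅ Z^9, C_1 ≅ Z^14, C_2 ≅ Z^3.

∂_1: C_1 → C_0 sends each edge [p,q] (with p < q) to q − p. For instance
  ∂AJ = J − A.
This gives a 9×14 integer matrix of rank 8; reducing to Smith normal form yields diagonal entries (1,1,1,1,1,1,1,1).

The boundary map ∂_2: C_2 → C_1 maps a triangle to the signed sum of its edges. For instance
  ∂AFJ = FJ − AJ + AF,
  ∂GJL = JL − GL + GJ.
As a 14×3 matrix over Z this has rank 3, with invariant factors (1,1,1).

Computing H_k = (kernel of ∂_k) / (image of ∂_{k+1}):

  H_0: rank C_0 − rank ∂_1 = 9 − 8 = 1, and the invariant factors of ∂_1 are all 1, so H_0 ≅ Z.
  H_1: rank ker ∂_1 − rank ∂_2 = (14 − 8) − 3 = 3, and the invariant factors of ∂_2 are all 1, so H_1 ≅ Z^3.
  H_2: rank ker ∂_2 − rank ∂_3 = (3 − 3) − 0 = 0, and there is no ∂_3, so H_2 ≅ 0.

As a check, the Euler characteristic is 9 − 14 + 3 = -2, which agrees with 1 − 3 + 0 = -2.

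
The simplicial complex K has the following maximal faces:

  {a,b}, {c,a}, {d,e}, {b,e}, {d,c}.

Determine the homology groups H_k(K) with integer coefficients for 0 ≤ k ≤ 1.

H_0 ≅ Z,  H_1 ≅ Z.

K has 5 vertices, 5 edges.
rank ∂_0 = 0, rank ∂_1 = 4 ⇒ b_0 = 5 − 0 − 4 = 1; all invariant factors of ∂_1 are 1 so no torsion. So H_0 = Z.
rank ∂_1 = 4, rank ∂_2 = 0 ⇒ b_1 = 5 − 4 − 0 = 1. So H_1 = Z.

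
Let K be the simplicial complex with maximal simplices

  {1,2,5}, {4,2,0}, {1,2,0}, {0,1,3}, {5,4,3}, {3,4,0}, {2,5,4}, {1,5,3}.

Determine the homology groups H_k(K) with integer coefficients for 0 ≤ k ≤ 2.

H_0 ≅ Z,  H_1 = 0,  H_2 ≅ Z.

Fix the vertex order 0 < 1 < 2 < 3 < 4 < 5 and write every simplex with vertices in increasing order. Then dim K = 2 and the simplices of K are:

  0-simplices (6): [0], [1], [2], [3], [4], [5]
  1-simplices (12): [0,1], [0,2], [0,3], [0,4], [1,2], [1,3], [1,5], [2,4], [2,5], [3,4], [3,5], [4,5]
  2-simplices (8): [0,1,2], [0,1,3], [0,2,4], [0,3,4], [1,2,5], [1,3,5], [2,4,5], [3,4,5]

so the chain groups are C_0 ≅ Z^6, C_1 ≅ Z^12, C_2 ≅ Z^8.

Boundary ∂_1: C_1 → C_0 is given by ∂[p,q] = [q] − [p].
The 6×12 boundary matrix has rank 5 and Smith normal form diag(1,1,1,1,1).

∂_2: C_2 → C_1 sends each 2-simplex [p,q,r] to [q,r] − [p,r] + [p,q]. For instance
  ∂[0,1,3] = [1,3] − [0,3] + [0,1],
  ∂[0,1,2] = [1,2] − [0,2] + [0,1].
The resulting 12×8 matrix has rank 7, and its Smith normal form has invariant factors (1,1,1,1,1,1,1).

Now H_k = ker ∂_k / im ∂_{k+1}, so:

  H_0: rank C_0 − rank ∂_1 = 6 − 5 = 1, and the invariant factors of ∂_1 are all 1, so H_0 ≅ Z.
  H_1: rank ker ∂_1 − rank ∂_2 = (12 − 5) − 7 = 0, and the invariant factors of ∂_2 are all 1, so H_1 ≅ 0.
  H_2: rank ker ∂_2 − rank ∂_3 = (8 − 7) − 0 = 1, and there is no ∂_3, so H_2 ≅ Z.

As a check, the Euler characteristic is 6 − 12 + 8 = 2, which agrees with 1 − 0 + 1 = 2.
(K is a triangulation of the 2-sphere S^2.)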